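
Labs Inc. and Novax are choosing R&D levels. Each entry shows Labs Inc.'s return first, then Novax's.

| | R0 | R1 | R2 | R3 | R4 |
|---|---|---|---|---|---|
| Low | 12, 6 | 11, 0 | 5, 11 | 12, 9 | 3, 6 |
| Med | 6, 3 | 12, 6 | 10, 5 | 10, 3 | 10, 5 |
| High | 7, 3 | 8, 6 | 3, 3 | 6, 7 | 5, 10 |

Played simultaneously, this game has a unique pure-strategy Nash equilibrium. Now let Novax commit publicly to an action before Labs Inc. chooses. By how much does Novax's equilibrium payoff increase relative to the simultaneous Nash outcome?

Solve by backward induction (Novax leads).
- R0: Labs Inc. compares 12, 6, 7 and picks Low; Novax would get 6.
- R1: Labs Inc. compares 11, 12, 8 and picks Med; Novax would get 6.
- R2: Labs Inc. compares 5, 10, 3 and picks Med; Novax would get 5.
- R3: Labs Inc. compares 12, 10, 6 and picks Low; Novax would get 9.
- R4: Labs Inc. compares 3, 10, 5 and picks Med; Novax would get 5.
Novax's induced payoffs are 6, 6, 5, 9, 5, so Novax commits to R3. Subgame-perfect outcome: (Low, R3) with payoffs (12, 9).
For the simultaneous game, intersect best replies.
Labs Inc.'s best replies: R0→Low; R1→Med; R2→Med; R3→Low; R4→Med.
Novax's best replies: Low→R2; Med→R1; High→R4.
The unique mutual best reply is (Med, R1), giving (12, 6).
Novax's commitment gain: 9 − 6 = 3.

3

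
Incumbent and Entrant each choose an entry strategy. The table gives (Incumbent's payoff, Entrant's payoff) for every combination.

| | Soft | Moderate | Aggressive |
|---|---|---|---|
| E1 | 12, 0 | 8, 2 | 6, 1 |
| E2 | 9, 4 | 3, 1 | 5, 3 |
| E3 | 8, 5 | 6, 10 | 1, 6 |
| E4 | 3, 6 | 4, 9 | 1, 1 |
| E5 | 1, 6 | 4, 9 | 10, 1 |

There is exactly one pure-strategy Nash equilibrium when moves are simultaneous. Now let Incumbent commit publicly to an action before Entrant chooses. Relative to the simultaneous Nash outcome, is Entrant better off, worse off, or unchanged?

better off

Solve by backward induction (Incumbent leads).
- E1: Entrant compares 0, 2, 1 and picks Moderate; Incumbent would get 8.
- E2: Entrant compares 4, 1, 3 and picks Soft; Incumbent would get 9.
- E3: Entrant compares 5, 10, 6 and picks Moderate; Incumbent would get 6.
- E4: Entrant compares 6, 9, 1 and picks Moderate; Incumbent would get 4.
- E5: Entrant compares 6, 9, 1 and picks Moderate; Incumbent would get 4.
Incumbent's induced payoffs are 8, 9, 6, 4, 4, so Incumbent commits to E2. Subgame-perfect outcome: (E2, Soft) with payoffs (9, 4).
For the simultaneous game, intersect best replies.
Incumbent's best replies: Soft→E1; Moderate→E1; Aggressive→E5.
Entrant's best replies: E1→Moderate; E2→Soft; E3→Moderate; E4→Moderate; E5→Moderate.
The unique mutual best reply is (E1, Moderate), giving (8, 2).
Entrant earns 4 sequentially versus 2 at the Nash outcome: better off.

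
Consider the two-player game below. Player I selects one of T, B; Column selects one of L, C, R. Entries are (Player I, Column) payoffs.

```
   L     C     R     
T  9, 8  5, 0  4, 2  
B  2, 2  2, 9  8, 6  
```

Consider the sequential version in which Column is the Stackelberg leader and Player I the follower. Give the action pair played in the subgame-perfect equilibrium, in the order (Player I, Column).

(T, L)

Player I best-responds to each possible Column move:
- L: Player I compares 9, 2 and picks T; Column would get 8.
- C: Player I compares 5, 2 and picks T; Column would get 0.
- R: Player I compares 4, 8 and picks B; Column would get 6.
Among 8, 0, 6, the best is 8 at L. Subgame-perfect outcome: (T, L) with payoffs (9, 8).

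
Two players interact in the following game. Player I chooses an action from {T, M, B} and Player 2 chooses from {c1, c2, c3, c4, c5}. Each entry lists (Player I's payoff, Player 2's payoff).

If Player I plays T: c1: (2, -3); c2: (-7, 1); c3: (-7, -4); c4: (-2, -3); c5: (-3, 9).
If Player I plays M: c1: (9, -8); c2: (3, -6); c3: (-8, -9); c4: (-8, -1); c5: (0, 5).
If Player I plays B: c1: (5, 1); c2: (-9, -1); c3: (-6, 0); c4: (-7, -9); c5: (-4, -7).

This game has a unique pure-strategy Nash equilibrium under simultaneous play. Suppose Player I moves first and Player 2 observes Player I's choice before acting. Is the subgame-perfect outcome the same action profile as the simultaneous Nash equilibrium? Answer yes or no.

no

Solve by backward induction (Player I leads).
- T → Player 2 plays c5 (best of -3, 1, -4, -3, 9); Player I gets -3.
- M → Player 2 plays c5 (best of -8, -6, -9, -1, 5); Player I gets 0.
- B → Player 2 plays c1 (best of 1, -1, 0, -9, -7); Player I gets 5.
Maximizing over -3, 0, 5, Player I chooses B. Subgame-perfect outcome: (B, c1) with payoffs (5, 1).
Under simultaneous play:
Player I's best replies: c1→M; c2→M; c3→B; c4→T; c5→M.
Player 2's best replies: T→c5; M→c5; B→c1.
Only (M, c5) has each player best-responding; Nash payoffs (0, 5).
Sequential outcome (B, c1) differs from the Nash profile (M, c5).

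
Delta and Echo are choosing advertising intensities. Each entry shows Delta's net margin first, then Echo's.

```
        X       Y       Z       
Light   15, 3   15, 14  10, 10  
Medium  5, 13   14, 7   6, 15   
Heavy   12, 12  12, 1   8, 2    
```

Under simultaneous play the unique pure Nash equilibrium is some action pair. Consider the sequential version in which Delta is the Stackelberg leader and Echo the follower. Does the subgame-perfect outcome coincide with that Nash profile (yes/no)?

Solve by backward induction (Delta leads).
- Light: Echo compares 3, 14, 10 and picks Y; Delta would get 15.
- Medium: Echo compares 13, 7, 15 and picks Z; Delta would get 6.
- Heavy: Echo compares 12, 1, 2 and picks X; Delta would get 12.
Maximizing over 15, 6, 12, Delta chooses Light. Subgame-perfect outcome: (Light, Y) with payoffs (15, 14).
For the simultaneous game, intersect best replies.
Delta's best replies: X→Light; Y→Light; Z→Light.
Echo's best replies: Light→Y; Medium→Z; Heavy→X.
Only (Light, Y) has each player best-responding; Nash payoffs (15, 14).
Sequential outcome (Light, Y) coincides with the Nash profile (Light, Y).

yes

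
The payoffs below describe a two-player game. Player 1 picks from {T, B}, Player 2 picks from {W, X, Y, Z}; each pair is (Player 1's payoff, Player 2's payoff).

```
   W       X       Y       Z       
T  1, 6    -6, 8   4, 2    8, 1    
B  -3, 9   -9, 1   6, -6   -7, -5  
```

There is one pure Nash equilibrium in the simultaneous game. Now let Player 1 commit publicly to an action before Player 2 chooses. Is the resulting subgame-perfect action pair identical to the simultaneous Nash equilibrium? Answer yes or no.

no

Work backward from Player 2's decision.
- T: BR = X, leader payoff -6.
- B: BR = W, leader payoff -3.
Maximizing over -6, -3, Player 1 chooses B. Subgame-perfect outcome: (B, W) with payoffs (-3, 9).
Under simultaneous play:
Player 1's best replies: W→T; X→T; Y→B; Z→T.
Player 2's best replies: T→X; B→W.
Only (T, X) has each player best-responding; Nash payoffs (-6, 8).
Sequential outcome (B, W) differs from the Nash profile (T, X).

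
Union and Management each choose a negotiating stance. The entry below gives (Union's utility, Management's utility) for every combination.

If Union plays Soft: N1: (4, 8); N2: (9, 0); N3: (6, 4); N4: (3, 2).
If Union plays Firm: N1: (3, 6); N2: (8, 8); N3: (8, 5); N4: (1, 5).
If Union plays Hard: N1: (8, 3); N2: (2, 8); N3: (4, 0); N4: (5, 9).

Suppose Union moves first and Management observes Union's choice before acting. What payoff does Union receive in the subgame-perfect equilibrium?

8

Work backward from Management's decision.
- Soft → Management plays N1 (best of 8, 0, 4, 2); Union gets 4.
- Firm → Management plays N2 (best of 6, 8, 5, 5); Union gets 8.
- Hard → Management plays N4 (best of 3, 8, 0, 9); Union gets 5.
Among 4, 8, 5, the best is 8 at Firm. Subgame-perfect outcome: (Firm, N2) with payoffs (8, 8).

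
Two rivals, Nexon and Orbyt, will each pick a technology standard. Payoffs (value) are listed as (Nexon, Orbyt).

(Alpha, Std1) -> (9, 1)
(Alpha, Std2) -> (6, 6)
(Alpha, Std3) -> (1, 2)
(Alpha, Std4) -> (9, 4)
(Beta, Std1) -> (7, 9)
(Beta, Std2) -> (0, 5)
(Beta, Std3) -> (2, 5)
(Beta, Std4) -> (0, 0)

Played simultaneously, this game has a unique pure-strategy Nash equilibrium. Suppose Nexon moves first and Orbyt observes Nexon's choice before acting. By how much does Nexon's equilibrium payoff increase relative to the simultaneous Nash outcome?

1

Solve by backward induction (Nexon leads).
- Alpha → Orbyt plays Std2 (best of 1, 6, 2, 4); Nexon gets 6.
- Beta → Orbyt plays Std1 (best of 9, 5, 5, 0); Nexon gets 7.
Maximizing over 6, 7, Nexon chooses Beta. Subgame-perfect outcome: (Beta, Std1) with payoffs (7, 9).
Now find the simultaneous Nash equilibrium.
Nexon's best replies: Std1→Alpha; Std2→Alpha; Std3→Beta; Std4→Alpha.
Orbyt's best replies: Alpha→Std2; Beta→Std1.
The unique mutual best reply is (Alpha, Std2), giving (6, 6).
Nexon's commitment gain: 7 − 6 = 1.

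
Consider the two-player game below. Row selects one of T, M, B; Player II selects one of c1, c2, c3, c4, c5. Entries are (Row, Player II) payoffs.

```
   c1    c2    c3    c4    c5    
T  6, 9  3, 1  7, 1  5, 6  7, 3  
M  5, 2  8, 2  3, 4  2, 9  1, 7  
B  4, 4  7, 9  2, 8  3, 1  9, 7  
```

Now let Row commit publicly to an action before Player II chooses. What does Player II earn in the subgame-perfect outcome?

Solve by backward induction (Row leads).
- T → Player II plays c1 (best of 9, 1, 1, 6, 3); Row gets 6.
- M → Player II plays c4 (best of 2, 2, 4, 9, 7); Row gets 2.
- B → Player II plays c2 (best of 4, 9, 8, 1, 7); Row gets 7.
Among 6, 2, 7, the best is 7 at B. Subgame-perfect outcome: (B, c2) with payoffs (7, 9).

9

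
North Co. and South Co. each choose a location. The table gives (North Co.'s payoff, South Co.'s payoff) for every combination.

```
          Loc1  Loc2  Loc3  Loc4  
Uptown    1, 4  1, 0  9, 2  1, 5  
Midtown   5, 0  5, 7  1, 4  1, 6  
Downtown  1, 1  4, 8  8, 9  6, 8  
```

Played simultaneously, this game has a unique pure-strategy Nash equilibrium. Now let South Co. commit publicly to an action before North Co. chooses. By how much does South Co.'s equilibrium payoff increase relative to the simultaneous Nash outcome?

1

North Co. best-responds to each possible South Co. move:
- Loc1 → North Co. plays Midtown (best of 1, 5, 1); South Co. gets 0.
- Loc2 → North Co. plays Midtown (best of 1, 5, 4); South Co. gets 7.
- Loc3 → North Co. plays Uptown (best of 9, 1, 8); South Co. gets 2.
- Loc4 → North Co. plays Downtown (best of 1, 1, 6); South Co. gets 8.
Among 0, 7, 2, 8, the best is 8 at Loc4. Subgame-perfect outcome: (Downtown, Loc4) with payoffs (6, 8).
Under simultaneous play:
North Co.'s best replies: Loc1→Midtown; Loc2→Midtown; Loc3→Uptown; Loc4→Downtown.
South Co.'s best replies: Uptown→Loc4; Midtown→Loc2; Downtown→Loc3.
The unique mutual best reply is (Midtown, Loc2), giving (5, 7).
South Co.'s commitment gain: 8 − 7 = 1.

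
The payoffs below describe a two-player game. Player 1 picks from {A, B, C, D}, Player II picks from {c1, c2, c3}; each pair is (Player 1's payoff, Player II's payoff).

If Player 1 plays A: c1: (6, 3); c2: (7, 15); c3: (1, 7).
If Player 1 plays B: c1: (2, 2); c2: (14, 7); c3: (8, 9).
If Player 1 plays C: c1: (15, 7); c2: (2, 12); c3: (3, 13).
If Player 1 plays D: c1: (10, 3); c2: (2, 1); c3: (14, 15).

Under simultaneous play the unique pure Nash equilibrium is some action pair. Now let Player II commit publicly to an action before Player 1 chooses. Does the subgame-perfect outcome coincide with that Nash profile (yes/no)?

Work backward from Player 1's decision.
- c1: BR = C, leader payoff 7.
- c2: BR = B, leader payoff 7.
- c3: BR = D, leader payoff 15.
Player II's induced payoffs are 7, 7, 15, so Player II commits to c3. Subgame-perfect outcome: (D, c3) with payoffs (14, 15).
Now find the simultaneous Nash equilibrium.
Player 1's best replies: c1→C; c2→B; c3→D.
Player II's best replies: A→c2; B→c3; C→c3; D→c3.
Only (D, c3) has each player best-responding; Nash payoffs (14, 15).
Sequential outcome (D, c3) coincides with the Nash profile (D, c3).

yes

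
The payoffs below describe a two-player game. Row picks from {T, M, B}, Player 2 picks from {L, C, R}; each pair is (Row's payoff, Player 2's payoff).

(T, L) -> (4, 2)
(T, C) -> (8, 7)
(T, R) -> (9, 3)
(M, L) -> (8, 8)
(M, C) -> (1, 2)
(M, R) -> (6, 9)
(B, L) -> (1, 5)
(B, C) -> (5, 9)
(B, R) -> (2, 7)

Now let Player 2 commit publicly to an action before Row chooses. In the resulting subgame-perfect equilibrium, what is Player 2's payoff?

Row best-responds to each possible Player 2 move:
- L: Row compares 4, 8, 1 and picks M; Player 2 would get 8.
- C: Row compares 8, 1, 5 and picks T; Player 2 would get 7.
- R: Row compares 9, 6, 2 and picks T; Player 2 would get 3.
Player 2's induced payoffs are 8, 7, 3, so Player 2 commits to L. Subgame-perfect outcome: (M, L) with payoffs (8, 8).

8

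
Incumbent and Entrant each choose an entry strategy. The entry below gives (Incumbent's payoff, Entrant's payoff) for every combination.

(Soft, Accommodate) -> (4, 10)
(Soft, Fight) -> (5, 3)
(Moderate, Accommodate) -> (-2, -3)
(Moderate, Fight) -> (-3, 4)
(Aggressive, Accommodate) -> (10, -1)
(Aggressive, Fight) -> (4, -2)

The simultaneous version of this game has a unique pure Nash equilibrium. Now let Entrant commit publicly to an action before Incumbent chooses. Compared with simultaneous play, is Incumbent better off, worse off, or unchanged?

Incumbent best-responds to each possible Entrant move:
- Accommodate: BR = Aggressive, leader payoff -1.
- Fight: BR = Soft, leader payoff 3.
Among -1, 3, the best is 3 at Fight. Subgame-perfect outcome: (Soft, Fight) with payoffs (5, 3).
Under simultaneous play:
Incumbent's best replies: Accommodate→Aggressive; Fight→Soft.
Entrant's best replies: Soft→Accommodate; Moderate→Fight; Aggressive→Accommodate.
Only (Aggressive, Accommodate) has each player best-responding; Nash payoffs (10, -1).
Incumbent earns 5 sequentially versus 10 at the Nash outcome: worse off.

worse off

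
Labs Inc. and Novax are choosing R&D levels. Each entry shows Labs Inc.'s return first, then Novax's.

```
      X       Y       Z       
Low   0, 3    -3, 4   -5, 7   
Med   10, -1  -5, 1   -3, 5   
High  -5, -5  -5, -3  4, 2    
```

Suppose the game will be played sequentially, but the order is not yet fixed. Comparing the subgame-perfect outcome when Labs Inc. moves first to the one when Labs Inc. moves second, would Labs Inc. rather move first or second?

If Labs Inc. leads: Novax's best replies are Low→Z, Med→Z, High→Z; Labs Inc.'s induced payoffs -5, -3, 4; outcome (High, Z), payoffs (4, 2).
If Novax leads: Labs Inc.'s best replies are X→Med, Y→Low, Z→High; Novax's induced payoffs -1, 4, 2; outcome (Low, Y), payoffs (-3, 4).
Labs Inc. gets 4 moving first and -3 moving second, so Labs Inc. prefers to move first.

first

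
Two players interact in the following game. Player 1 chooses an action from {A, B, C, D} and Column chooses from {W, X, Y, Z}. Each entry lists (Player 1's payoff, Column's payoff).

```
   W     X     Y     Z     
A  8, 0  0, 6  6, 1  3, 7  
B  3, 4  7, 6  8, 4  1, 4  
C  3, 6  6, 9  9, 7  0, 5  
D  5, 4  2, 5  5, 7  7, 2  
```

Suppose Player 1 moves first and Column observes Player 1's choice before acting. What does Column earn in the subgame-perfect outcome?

Backward induction with Player 1 moving first.
- A → Column plays Z (best of 0, 6, 1, 7); Player 1 gets 3.
- B → Column plays X (best of 4, 6, 4, 4); Player 1 gets 7.
- C → Column plays X (best of 6, 9, 7, 5); Player 1 gets 6.
- D → Column plays Y (best of 4, 5, 7, 2); Player 1 gets 5.
Among 3, 7, 6, 5, the best is 7 at B. Subgame-perfect outcome: (B, X) with payoffs (7, 6).

6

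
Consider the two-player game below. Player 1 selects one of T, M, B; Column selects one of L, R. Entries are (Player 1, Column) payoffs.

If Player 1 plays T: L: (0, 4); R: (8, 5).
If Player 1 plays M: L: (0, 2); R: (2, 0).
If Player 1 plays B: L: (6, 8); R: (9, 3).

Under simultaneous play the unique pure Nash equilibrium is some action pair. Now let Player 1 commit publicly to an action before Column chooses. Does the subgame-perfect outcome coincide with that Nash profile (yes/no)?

Work backward from Column's decision.
- T: Column compares 4, 5 and picks R; Player 1 would get 8.
- M: Column compares 2, 0 and picks L; Player 1 would get 0.
- B: Column compares 8, 3 and picks L; Player 1 would get 6.
Player 1's induced payoffs are 8, 0, 6, so Player 1 commits to T. Subgame-perfect outcome: (T, R) with payoffs (8, 5).
Under simultaneous play:
Player 1's best replies: L→B; R→B.
Column's best replies: T→R; M→L; B→L.
The unique mutual best reply is (B, L), giving (6, 8).
Sequential outcome (T, R) differs from the Nash profile (B, L).

no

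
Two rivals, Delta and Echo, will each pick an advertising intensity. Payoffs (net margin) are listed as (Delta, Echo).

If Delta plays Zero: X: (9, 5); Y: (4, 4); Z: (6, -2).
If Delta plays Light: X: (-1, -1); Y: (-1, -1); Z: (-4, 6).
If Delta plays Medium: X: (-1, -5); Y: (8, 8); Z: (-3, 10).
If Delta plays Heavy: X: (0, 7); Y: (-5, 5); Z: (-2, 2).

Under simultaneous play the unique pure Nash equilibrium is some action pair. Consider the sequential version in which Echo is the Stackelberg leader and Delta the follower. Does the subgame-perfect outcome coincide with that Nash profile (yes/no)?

Solve by backward induction (Echo leads).
- X: Delta compares 9, -1, -1, 0 and picks Zero; Echo would get 5.
- Y: Delta compares 4, -1, 8, -5 and picks Medium; Echo would get 8.
- Z: Delta compares 6, -4, -3, -2 and picks Zero; Echo would get -2.
Maximizing over 5, 8, -2, Echo chooses Y. Subgame-perfect outcome: (Medium, Y) with payoffs (8, 8).
For the simultaneous game, intersect best replies.
Delta's best replies: X→Zero; Y→Medium; Z→Zero.
Echo's best replies: Zero→X; Light→Z; Medium→Z; Heavy→X.
Only (Zero, X) has each player best-responding; Nash payoffs (9, 5).
Sequential outcome (Medium, Y) differs from the Nash profile (Zero, X).

no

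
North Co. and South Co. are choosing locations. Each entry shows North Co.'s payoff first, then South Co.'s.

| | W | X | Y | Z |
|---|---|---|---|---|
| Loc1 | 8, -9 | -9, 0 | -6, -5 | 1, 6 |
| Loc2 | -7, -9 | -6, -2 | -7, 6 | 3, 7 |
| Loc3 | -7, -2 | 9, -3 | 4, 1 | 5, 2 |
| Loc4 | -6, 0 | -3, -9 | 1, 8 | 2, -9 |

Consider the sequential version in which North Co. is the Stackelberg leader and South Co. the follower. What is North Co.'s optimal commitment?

Loc3

South Co. best-responds to each possible North Co. move:
- Loc1 → South Co. plays Z (best of -9, 0, -5, 6); North Co. gets 1.
- Loc2 → South Co. plays Z (best of -9, -2, 6, 7); North Co. gets 3.
- Loc3 → South Co. plays Z (best of -2, -3, 1, 2); North Co. gets 5.
- Loc4 → South Co. plays Y (best of 0, -9, 8, -9); North Co. gets 1.
North Co.'s induced payoffs are 1, 3, 5, 1, so North Co. commits to Loc3. Subgame-perfect outcome: (Loc3, Z) with payoffs (5, 2).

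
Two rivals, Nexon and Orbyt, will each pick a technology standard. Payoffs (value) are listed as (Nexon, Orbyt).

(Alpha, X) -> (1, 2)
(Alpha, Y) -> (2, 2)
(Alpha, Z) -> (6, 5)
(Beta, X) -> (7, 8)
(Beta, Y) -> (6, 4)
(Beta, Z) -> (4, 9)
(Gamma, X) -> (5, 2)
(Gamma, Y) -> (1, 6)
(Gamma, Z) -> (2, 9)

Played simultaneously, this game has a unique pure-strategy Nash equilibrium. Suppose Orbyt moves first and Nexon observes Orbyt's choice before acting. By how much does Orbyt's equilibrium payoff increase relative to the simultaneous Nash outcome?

Work backward from Nexon's decision.
- X → Nexon plays Beta (best of 1, 7, 5); Orbyt gets 8.
- Y → Nexon plays Beta (best of 2, 6, 1); Orbyt gets 4.
- Z → Nexon plays Alpha (best of 6, 4, 2); Orbyt gets 5.
Among 8, 4, 5, the best is 8 at X. Subgame-perfect outcome: (Beta, X) with payoffs (7, 8).
For the simultaneous game, intersect best replies.
Nexon's best replies: X→Beta; Y→Beta; Z→Alpha.
Orbyt's best replies: Alpha→Z; Beta→Z; Gamma→Z.
Only (Alpha, Z) has each player best-responding; Nash payoffs (6, 5).
Orbyt's commitment gain: 8 − 5 = 3.

3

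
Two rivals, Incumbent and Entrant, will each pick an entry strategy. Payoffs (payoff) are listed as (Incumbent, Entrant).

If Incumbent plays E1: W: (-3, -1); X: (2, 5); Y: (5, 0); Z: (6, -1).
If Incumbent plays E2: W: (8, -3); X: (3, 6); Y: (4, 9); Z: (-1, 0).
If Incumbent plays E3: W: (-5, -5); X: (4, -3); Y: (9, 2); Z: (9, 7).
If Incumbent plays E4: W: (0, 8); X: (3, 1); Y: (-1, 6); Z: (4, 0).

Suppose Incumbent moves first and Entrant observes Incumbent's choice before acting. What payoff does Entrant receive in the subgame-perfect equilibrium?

7

Work backward from Entrant's decision.
- E1: BR = X, leader payoff 2.
- E2: BR = Y, leader payoff 4.
- E3: BR = Z, leader payoff 9.
- E4: BR = W, leader payoff 0.
Maximizing over 2, 4, 9, 0, Incumbent chooses E3. Subgame-perfect outcome: (E3, Z) with payoffs (9, 7).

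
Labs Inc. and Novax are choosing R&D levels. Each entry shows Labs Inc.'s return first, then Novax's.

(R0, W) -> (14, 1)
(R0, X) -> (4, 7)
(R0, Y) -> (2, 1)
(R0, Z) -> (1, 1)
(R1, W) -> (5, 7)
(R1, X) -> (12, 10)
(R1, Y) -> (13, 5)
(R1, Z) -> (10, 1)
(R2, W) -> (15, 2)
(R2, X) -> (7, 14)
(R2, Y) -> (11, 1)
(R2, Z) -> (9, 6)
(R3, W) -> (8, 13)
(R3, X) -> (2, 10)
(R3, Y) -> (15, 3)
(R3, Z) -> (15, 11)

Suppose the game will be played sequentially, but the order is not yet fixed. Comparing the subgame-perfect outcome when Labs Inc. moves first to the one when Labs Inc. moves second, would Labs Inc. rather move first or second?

If Labs Inc. leads: Novax's best replies are R0→X, R1→X, R2→X, R3→W; Labs Inc.'s induced payoffs 4, 12, 7, 8; outcome (R1, X), payoffs (12, 10).
If Novax leads: Labs Inc.'s best replies are W→R2, X→R1, Y→R3, Z→R3; Novax's induced payoffs 2, 10, 3, 11; outcome (R3, Z), payoffs (15, 11).
Labs Inc. gets 12 moving first and 15 moving second, so Labs Inc. prefers to move second.

second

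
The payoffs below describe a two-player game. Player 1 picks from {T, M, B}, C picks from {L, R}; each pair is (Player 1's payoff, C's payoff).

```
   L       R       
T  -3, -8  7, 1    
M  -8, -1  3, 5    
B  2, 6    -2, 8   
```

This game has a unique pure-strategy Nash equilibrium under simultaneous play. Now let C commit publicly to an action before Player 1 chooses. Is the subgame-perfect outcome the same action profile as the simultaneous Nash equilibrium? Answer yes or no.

Work backward from Player 1's decision.
- L: BR = B, leader payoff 6.
- R: BR = T, leader payoff 1.
Maximizing over 6, 1, C chooses L. Subgame-perfect outcome: (B, L) with payoffs (2, 6).
Under simultaneous play:
Player 1's best replies: L→B; R→T.
C's best replies: T→R; M→R; B→R.
The unique mutual best reply is (T, R), giving (7, 1).
Sequential outcome (B, L) differs from the Nash profile (T, R).

no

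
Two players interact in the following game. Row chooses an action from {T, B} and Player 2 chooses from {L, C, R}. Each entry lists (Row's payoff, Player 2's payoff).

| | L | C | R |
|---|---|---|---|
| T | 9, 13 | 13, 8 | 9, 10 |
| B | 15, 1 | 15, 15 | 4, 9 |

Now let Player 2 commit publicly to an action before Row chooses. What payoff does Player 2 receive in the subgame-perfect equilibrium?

Row best-responds to each possible Player 2 move:
- L: Row compares 9, 15 and picks B; Player 2 would get 1.
- C: Row compares 13, 15 and picks B; Player 2 would get 15.
- R: Row compares 9, 4 and picks T; Player 2 would get 10.
Player 2's induced payoffs are 1, 15, 10, so Player 2 commits to C. Subgame-perfect outcome: (B, C) with payoffs (15, 15).

15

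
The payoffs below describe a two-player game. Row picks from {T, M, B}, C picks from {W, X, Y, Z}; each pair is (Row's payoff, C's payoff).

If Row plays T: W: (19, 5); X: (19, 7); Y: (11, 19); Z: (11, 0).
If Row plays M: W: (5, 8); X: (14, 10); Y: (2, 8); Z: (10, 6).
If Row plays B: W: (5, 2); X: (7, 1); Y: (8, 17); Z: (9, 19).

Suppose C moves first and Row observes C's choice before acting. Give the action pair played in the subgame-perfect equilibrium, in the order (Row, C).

(T, Y)

Work backward from Row's decision.
- W → Row plays T (best of 19, 5, 5); C gets 5.
- X → Row plays T (best of 19, 14, 7); C gets 7.
- Y → Row plays T (best of 11, 2, 8); C gets 19.
- Z → Row plays T (best of 11, 10, 9); C gets 0.
C's induced payoffs are 5, 7, 19, 0, so C commits to Y. Subgame-perfect outcome: (T, Y) with payoffs (11, 19).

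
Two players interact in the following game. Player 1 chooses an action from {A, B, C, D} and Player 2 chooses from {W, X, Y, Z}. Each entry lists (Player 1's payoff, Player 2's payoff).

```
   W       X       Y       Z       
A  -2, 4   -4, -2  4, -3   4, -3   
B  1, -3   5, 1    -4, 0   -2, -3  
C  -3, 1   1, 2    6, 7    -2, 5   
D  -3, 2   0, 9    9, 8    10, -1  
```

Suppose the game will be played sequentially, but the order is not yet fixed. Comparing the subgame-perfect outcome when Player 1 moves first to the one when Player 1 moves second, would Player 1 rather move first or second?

If Player 1 leads: Player 2's best replies are A→W, B→X, C→Y, D→X; Player 1's induced payoffs -2, 5, 6, 0; outcome (C, Y), payoffs (6, 7).
If Player 2 leads: Player 1's best replies are W→B, X→B, Y→D, Z→D; Player 2's induced payoffs -3, 1, 8, -1; outcome (D, Y), payoffs (9, 8).
Player 1 gets 6 moving first and 9 moving second, so Player 1 prefers to move second.

second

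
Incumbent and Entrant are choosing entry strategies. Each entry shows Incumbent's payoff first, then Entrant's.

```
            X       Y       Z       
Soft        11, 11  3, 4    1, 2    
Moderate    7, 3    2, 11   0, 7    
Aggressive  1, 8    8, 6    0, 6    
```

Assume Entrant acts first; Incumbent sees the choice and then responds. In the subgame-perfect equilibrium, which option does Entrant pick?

X

Solve by backward induction (Entrant leads).
- X: BR = Soft, leader payoff 11.
- Y: BR = Aggressive, leader payoff 6.
- Z: BR = Soft, leader payoff 2.
Entrant's induced payoffs are 11, 6, 2, so Entrant commits to X. Subgame-perfect outcome: (Soft, X) with payoffs (11, 11).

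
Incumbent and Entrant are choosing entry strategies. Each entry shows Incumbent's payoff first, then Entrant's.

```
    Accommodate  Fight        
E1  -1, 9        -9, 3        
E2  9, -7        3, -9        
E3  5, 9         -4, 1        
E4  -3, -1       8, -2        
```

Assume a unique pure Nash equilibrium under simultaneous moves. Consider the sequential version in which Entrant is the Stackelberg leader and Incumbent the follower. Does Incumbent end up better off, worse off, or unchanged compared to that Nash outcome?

worse off

Backward induction with Entrant moving first.
- Accommodate: BR = E2, leader payoff -7.
- Fight: BR = E4, leader payoff -2.
Among -7, -2, the best is -2 at Fight. Subgame-perfect outcome: (E4, Fight) with payoffs (8, -2).
Under simultaneous play:
Incumbent's best replies: Accommodate→E2; Fight→E4.
Entrant's best replies: E1→Accommodate; E2→Accommodate; E3→Accommodate; E4→Accommodate.
The unique mutual best reply is (E2, Accommodate), giving (9, -7).
Incumbent earns 8 sequentially versus 9 at the Nash outcome: worse off.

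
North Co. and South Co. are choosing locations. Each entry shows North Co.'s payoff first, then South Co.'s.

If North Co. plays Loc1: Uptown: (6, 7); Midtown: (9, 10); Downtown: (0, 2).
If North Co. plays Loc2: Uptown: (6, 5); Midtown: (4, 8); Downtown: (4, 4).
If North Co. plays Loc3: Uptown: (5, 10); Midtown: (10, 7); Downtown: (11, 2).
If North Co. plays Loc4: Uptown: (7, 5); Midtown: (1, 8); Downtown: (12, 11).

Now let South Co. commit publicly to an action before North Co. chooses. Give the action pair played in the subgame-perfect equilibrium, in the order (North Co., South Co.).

Work backward from North Co.'s decision.
- Uptown → North Co. plays Loc4 (best of 6, 6, 5, 7); South Co. gets 5.
- Midtown → North Co. plays Loc3 (best of 9, 4, 10, 1); South Co. gets 7.
- Downtown → North Co. plays Loc4 (best of 0, 4, 11, 12); South Co. gets 11.
Maximizing over 5, 7, 11, South Co. chooses Downtown. Subgame-perfect outcome: (Loc4, Downtown) with payoffs (12, 11).

(Loc4, Downtown)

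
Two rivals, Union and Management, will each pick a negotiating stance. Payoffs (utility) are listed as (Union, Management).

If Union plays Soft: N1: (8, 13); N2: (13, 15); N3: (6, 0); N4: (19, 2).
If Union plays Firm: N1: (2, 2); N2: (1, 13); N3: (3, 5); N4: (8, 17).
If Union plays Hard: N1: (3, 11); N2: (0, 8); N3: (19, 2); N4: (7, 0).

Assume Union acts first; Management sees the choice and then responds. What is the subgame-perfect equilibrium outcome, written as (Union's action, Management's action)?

Solve by backward induction (Union leads).
- Soft: BR = N2, leader payoff 13.
- Firm: BR = N4, leader payoff 8.
- Hard: BR = N1, leader payoff 3.
Maximizing over 13, 8, 3, Union chooses Soft. Subgame-perfect outcome: (Soft, N2) with payoffs (13, 15).

(Soft, N2)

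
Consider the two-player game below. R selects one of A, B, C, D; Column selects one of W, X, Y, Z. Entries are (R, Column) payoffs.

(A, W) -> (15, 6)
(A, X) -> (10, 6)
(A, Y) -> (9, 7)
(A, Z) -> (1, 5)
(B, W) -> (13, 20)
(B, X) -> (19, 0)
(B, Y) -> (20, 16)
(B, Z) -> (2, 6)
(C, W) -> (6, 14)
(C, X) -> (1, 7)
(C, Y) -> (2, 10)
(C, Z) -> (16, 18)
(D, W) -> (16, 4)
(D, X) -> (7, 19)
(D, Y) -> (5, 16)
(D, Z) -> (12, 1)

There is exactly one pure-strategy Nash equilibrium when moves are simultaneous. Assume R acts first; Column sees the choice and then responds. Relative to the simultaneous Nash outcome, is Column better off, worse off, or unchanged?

unchanged

Column best-responds to each possible R move:
- A: Column compares 6, 6, 7, 5 and picks Y; R would get 9.
- B: Column compares 20, 0, 16, 6 and picks W; R would get 13.
- C: Column compares 14, 7, 10, 18 and picks Z; R would get 16.
- D: Column compares 4, 19, 16, 1 and picks X; R would get 7.
R's induced payoffs are 9, 13, 16, 7, so R commits to C. Subgame-perfect outcome: (C, Z) with payoffs (16, 18).
For the simultaneous game, intersect best replies.
R's best replies: W→D; X→B; Y→B; Z→C.
Column's best replies: A→Y; B→W; C→Z; D→X.
The unique mutual best reply is (C, Z), giving (16, 18).
Column earns 18 sequentially versus 18 at the Nash outcome: unchanged.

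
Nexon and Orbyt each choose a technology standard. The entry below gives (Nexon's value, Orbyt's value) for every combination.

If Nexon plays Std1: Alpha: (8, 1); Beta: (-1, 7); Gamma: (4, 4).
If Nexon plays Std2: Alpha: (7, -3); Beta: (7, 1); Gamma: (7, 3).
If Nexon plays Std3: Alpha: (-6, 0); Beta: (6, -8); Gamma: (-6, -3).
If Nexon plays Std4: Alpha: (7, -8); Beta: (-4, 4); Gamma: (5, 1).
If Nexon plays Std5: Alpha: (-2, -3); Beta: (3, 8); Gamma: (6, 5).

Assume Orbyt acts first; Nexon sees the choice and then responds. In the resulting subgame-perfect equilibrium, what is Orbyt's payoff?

Nexon best-responds to each possible Orbyt move:
- Alpha → Nexon plays Std1 (best of 8, 7, -6, 7, -2); Orbyt gets 1.
- Beta → Nexon plays Std2 (best of -1, 7, 6, -4, 3); Orbyt gets 1.
- Gamma → Nexon plays Std2 (best of 4, 7, -6, 5, 6); Orbyt gets 3.
Among 1, 1, 3, the best is 3 at Gamma. Subgame-perfect outcome: (Std2, Gamma) with payoffs (7, 3).

3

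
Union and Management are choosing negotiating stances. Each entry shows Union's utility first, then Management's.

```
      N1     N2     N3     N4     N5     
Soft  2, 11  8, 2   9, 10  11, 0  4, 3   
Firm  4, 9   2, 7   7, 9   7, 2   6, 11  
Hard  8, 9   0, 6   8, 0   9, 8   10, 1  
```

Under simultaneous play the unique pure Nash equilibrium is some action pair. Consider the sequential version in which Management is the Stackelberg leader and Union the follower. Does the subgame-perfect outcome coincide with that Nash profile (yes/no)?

Solve by backward induction (Management leads).
- N1 → Union plays Hard (best of 2, 4, 8); Management gets 9.
- N2 → Union plays Soft (best of 8, 2, 0); Management gets 2.
- N3 → Union plays Soft (best of 9, 7, 8); Management gets 10.
- N4 → Union plays Soft (best of 11, 7, 9); Management gets 0.
- N5 → Union plays Hard (best of 4, 6, 10); Management gets 1.
Maximizing over 9, 2, 10, 0, 1, Management chooses N3. Subgame-perfect outcome: (Soft, N3) with payoffs (9, 10).
For the simultaneous game, intersect best replies.
Union's best replies: N1→Hard; N2→Soft; N3→Soft; N4→Soft; N5→Hard.
Management's best replies: Soft→N1; Firm→N5; Hard→N1.
Only (Hard, N1) has each player best-responding; Nash payoffs (8, 9).
Sequential outcome (Soft, N3) differs from the Nash profile (Hard, N1).

no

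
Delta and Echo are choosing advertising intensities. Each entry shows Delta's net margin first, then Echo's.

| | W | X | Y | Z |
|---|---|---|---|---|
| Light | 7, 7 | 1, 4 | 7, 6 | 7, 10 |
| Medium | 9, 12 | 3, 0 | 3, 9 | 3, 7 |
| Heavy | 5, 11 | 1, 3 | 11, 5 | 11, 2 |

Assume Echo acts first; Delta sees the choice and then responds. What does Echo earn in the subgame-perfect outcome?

Work backward from Delta's decision.
- W → Delta plays Medium (best of 7, 9, 5); Echo gets 12.
- X → Delta plays Medium (best of 1, 3, 1); Echo gets 0.
- Y → Delta plays Heavy (best of 7, 3, 11); Echo gets 5.
- Z → Delta plays Heavy (best of 7, 3, 11); Echo gets 2.
Among 12, 0, 5, 2, the best is 12 at W. Subgame-perfect outcome: (Medium, W) with payoffs (9, 12).

12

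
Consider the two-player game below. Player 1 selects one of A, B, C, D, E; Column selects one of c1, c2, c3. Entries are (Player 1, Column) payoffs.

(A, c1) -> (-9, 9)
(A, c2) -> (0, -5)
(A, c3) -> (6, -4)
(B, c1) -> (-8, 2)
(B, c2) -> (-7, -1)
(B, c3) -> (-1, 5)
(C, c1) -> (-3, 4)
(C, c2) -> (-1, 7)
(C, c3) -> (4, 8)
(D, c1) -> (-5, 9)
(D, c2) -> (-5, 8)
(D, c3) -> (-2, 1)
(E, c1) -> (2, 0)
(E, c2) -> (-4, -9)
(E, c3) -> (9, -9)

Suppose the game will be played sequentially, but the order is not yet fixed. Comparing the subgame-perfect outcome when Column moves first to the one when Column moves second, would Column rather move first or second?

second

If Player 1 leads: Column's best replies are A→c1, B→c3, C→c3, D→c1, E→c1; Player 1's induced payoffs -9, -1, 4, -5, 2; outcome (C, c3), payoffs (4, 8).
If Column leads: Player 1's best replies are c1→E, c2→A, c3→E; Column's induced payoffs 0, -5, -9; outcome (E, c1), payoffs (2, 0).
Column gets 0 moving first and 8 moving second, so Column prefers to move second.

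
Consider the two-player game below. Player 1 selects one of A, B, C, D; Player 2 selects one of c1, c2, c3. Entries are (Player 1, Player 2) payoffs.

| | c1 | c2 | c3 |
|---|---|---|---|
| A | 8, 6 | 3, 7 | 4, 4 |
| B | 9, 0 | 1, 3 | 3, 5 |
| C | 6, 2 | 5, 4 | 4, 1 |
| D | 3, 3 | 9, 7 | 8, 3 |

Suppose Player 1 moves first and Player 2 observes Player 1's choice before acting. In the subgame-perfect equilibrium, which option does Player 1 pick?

D

Solve by backward induction (Player 1 leads).
- A → Player 2 plays c2 (best of 6, 7, 4); Player 1 gets 3.
- B → Player 2 plays c3 (best of 0, 3, 5); Player 1 gets 3.
- C → Player 2 plays c2 (best of 2, 4, 1); Player 1 gets 5.
- D → Player 2 plays c2 (best of 3, 7, 3); Player 1 gets 9.
Player 1's induced payoffs are 3, 3, 5, 9, so Player 1 commits to D. Subgame-perfect outcome: (D, c2) with payoffs (9, 7).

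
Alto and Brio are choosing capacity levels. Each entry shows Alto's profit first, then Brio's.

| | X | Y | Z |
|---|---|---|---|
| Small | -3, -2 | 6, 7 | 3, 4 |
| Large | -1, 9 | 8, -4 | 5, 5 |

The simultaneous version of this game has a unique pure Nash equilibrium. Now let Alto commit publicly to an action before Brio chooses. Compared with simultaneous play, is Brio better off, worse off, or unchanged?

Brio best-responds to each possible Alto move:
- Small: BR = Y, leader payoff 6.
- Large: BR = X, leader payoff -1.
Among 6, -1, the best is 6 at Small. Subgame-perfect outcome: (Small, Y) with payoffs (6, 7).
For the simultaneous game, intersect best replies.
Alto's best replies: X→Large; Y→Large; Z→Large.
Brio's best replies: Small→Y; Large→X.
The unique mutual best reply is (Large, X), giving (-1, 9).
Brio earns 7 sequentially versus 9 at the Nash outcome: worse off.

worse off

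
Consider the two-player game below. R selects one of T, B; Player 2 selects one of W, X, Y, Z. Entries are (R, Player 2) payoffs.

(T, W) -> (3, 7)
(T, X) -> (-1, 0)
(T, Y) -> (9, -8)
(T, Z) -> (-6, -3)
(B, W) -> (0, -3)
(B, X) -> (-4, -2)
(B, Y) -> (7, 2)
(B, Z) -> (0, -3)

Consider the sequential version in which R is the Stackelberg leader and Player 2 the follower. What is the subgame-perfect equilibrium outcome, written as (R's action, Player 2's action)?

Work backward from Player 2's decision.
- T → Player 2 plays W (best of 7, 0, -8, -3); R gets 3.
- B → Player 2 plays Y (best of -3, -2, 2, -3); R gets 7.
Among 3, 7, the best is 7 at B. Subgame-perfect outcome: (B, Y) with payoffs (7, 2).

(B, Y)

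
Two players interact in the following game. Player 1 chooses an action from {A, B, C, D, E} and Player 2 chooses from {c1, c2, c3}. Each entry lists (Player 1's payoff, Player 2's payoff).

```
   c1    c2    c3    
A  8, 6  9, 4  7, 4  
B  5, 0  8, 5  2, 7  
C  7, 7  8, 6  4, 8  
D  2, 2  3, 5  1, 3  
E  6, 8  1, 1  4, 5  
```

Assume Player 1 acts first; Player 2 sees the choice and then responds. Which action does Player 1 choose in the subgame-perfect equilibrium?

Work backward from Player 2's decision.
- A → Player 2 plays c1 (best of 6, 4, 4); Player 1 gets 8.
- B → Player 2 plays c3 (best of 0, 5, 7); Player 1 gets 2.
- C → Player 2 plays c3 (best of 7, 6, 8); Player 1 gets 4.
- D → Player 2 plays c2 (best of 2, 5, 3); Player 1 gets 3.
- E → Player 2 plays c1 (best of 8, 1, 5); Player 1 gets 6.
Player 1's induced payoffs are 8, 2, 4, 3, 6, so Player 1 commits to A. Subgame-perfect outcome: (A, c1) with payoffs (8, 6).

A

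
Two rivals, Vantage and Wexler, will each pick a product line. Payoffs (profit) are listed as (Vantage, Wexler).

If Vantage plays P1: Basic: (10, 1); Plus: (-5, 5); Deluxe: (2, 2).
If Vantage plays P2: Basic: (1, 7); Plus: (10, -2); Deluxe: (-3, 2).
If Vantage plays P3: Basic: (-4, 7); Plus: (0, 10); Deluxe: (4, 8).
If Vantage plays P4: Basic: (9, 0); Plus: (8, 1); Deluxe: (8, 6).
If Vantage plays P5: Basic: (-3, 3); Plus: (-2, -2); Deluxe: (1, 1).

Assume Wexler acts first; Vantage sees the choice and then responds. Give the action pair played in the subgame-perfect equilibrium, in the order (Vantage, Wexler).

(P4, Deluxe)

Solve by backward induction (Wexler leads).
- Basic → Vantage plays P1 (best of 10, 1, -4, 9, -3); Wexler gets 1.
- Plus → Vantage plays P2 (best of -5, 10, 0, 8, -2); Wexler gets -2.
- Deluxe → Vantage plays P4 (best of 2, -3, 4, 8, 1); Wexler gets 6.
Maximizing over 1, -2, 6, Wexler chooses Deluxe. Subgame-perfect outcome: (P4, Deluxe) with payoffs (8, 6).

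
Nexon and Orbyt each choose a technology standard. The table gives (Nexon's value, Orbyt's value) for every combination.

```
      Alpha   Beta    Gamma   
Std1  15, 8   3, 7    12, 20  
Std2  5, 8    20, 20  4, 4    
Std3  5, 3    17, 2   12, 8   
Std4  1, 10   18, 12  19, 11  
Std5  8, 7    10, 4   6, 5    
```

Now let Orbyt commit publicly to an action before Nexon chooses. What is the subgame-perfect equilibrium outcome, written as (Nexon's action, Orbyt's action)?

(Std2, Beta)

Backward induction with Orbyt moving first.
- Alpha: Nexon compares 15, 5, 5, 1, 8 and picks Std1; Orbyt would get 8.
- Beta: Nexon compares 3, 20, 17, 18, 10 and picks Std2; Orbyt would get 20.
- Gamma: Nexon compares 12, 4, 12, 19, 6 and picks Std4; Orbyt would get 11.
Maximizing over 8, 20, 11, Orbyt chooses Beta. Subgame-perfect outcome: (Std2, Beta) with payoffs (20, 20).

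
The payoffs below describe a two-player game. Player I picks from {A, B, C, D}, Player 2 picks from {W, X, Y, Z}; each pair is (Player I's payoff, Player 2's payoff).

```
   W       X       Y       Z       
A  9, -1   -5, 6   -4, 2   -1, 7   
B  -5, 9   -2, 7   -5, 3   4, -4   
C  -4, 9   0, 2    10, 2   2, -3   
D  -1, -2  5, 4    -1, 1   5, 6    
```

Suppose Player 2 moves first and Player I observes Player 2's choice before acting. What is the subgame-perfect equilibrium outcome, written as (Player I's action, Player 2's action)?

Work backward from Player I's decision.
- W: BR = A, leader payoff -1.
- X: BR = D, leader payoff 4.
- Y: BR = C, leader payoff 2.
- Z: BR = D, leader payoff 6.
Maximizing over -1, 4, 2, 6, Player 2 chooses Z. Subgame-perfect outcome: (D, Z) with payoffs (5, 6).

(D, Z)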